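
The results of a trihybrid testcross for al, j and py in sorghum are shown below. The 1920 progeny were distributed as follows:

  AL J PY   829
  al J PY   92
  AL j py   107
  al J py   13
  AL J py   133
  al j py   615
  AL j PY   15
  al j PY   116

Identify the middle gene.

The two most frequent reciprocal classes, al j py and AL J PY, are the parental types, so the F1 was al j py / AL J PY.
The two rarest classes, al J py and AL j PY, are the double crossovers. Comparing them with the parentals, only the j allele has switched, so j is the middle locus and the order is al – j – py.

j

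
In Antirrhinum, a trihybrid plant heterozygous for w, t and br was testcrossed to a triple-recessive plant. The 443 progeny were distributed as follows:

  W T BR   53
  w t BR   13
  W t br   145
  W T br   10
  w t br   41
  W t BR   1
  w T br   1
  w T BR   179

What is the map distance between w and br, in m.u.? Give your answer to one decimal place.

The two most frequent reciprocal classes, w T BR and W t br, are the parental types, so the F1 was w T BR / W t br.
The two rarest classes, w T br and W t BR, are the double crossovers. Comparing them with the parentals, only the br allele has switched, so br is the middle locus and the order is w – br – t.
Crossovers in the w–br interval produce the single-crossover classes W T BR and w t br (53 + 41 = 94) plus the double crossovers (2).
RF(w–br) = (94 + 2) / 443 = 96/443 = 0.2167 → 21.7 m.u.

21.7 m.u.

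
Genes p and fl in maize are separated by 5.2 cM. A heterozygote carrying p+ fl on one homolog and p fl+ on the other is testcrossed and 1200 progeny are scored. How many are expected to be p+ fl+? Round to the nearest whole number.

31

A map distance of 5.2 cM corresponds to a recombination frequency of 0.052.
The F1 is p+ fl / p fl+, so p+ fl+ is a recombinant gamete class with expected frequency r/2 = 0.052/2 = 0.0260.
Expected number = 0.0260 × 1200 = 31.20 ≈ 31.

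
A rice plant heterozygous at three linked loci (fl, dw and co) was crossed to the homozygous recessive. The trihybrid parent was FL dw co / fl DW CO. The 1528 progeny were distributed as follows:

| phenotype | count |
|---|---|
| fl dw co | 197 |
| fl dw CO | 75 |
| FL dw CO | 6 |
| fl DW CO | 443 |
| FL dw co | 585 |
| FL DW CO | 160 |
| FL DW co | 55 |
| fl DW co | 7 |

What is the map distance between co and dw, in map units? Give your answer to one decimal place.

9.4 map units

The two rarest classes, FL dw CO and fl DW co, are the double crossovers. Comparing them with the parentals, only the co allele has switched, so co is the middle locus and the order is fl – co – dw.
Crossovers in the co–dw interval produce the single-crossover classes FL DW co and fl dw CO (55 + 75 = 130) plus the double crossovers (13).
RF(co–dw) = (130 + 13) / 1528 = 143/1528 = 0.0936 → 9.4 map units.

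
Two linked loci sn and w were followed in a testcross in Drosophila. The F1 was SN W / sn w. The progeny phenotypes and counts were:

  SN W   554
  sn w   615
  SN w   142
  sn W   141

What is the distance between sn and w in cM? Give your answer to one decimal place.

19.5 cM

The recombinant classes are SN w and sn W: 142 + 141 = 283.
Recombination frequency = 283/1452 = 0.1949 ≈ 19.5%, i.e. 19.5 cM.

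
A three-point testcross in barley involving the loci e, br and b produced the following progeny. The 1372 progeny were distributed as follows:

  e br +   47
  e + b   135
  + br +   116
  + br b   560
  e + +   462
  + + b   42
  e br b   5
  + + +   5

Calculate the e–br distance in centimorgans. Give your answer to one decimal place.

The two most frequent reciprocal classes, e + + and + br b, are the parental types, so the F1 was e + + / + br b.
The two rarest classes, + + + and e br b, are the double crossovers. Comparing them with the parentals, only the e allele has switched, so e is the middle locus and the order is br – e – b.
Crossovers in the br–e interval produce the single-crossover classes e br + and + + b (47 + 42 = 89) plus the double crossovers (10).
RF(br–e) = (89 + 10) / 1372 = 99/1372 = 0.0722 → 7.2 centimorgans.

7.2 centimorgans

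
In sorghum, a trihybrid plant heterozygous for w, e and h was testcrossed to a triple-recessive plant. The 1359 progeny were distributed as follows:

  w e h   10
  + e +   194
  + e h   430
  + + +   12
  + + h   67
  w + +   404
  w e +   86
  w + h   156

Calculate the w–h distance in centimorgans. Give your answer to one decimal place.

27.4 centimorgans

The two most frequent reciprocal classes, w + + and + e h, are the parental types, so the F1 was w + + / + e h.
The two rarest classes, + + + and w e h, are the double crossovers. Comparing them with the parentals, only the w allele has switched, so w is the middle locus and the order is e – w – h.
Crossovers in the w–h interval produce the single-crossover classes w + h and + e + (156 + 194 = 350) plus the double crossovers (22).
RF(w–h) = (350 + 22) / 1359 = 372/1359 = 0.2737 → 27.4 centimorgans.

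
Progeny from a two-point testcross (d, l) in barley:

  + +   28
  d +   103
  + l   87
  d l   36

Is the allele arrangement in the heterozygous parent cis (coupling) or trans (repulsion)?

trans

The two most frequent classes are + l (87) and d + (103); these are the parental (non-recombinant) types.
So the F1 carried + l on one chromosome and d + on the other — the recessive alleles are on opposite chromosomes (trans / repulsion).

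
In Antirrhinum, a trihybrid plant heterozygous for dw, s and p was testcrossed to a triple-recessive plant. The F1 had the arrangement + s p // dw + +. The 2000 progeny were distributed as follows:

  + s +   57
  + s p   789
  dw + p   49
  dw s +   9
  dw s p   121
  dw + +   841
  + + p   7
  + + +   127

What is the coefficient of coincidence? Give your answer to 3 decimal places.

0.994

The two rarest classes, + + p and dw s +, are the double crossovers. Comparing them with the parentals, only the s allele has switched, so s is the middle locus and the order is dw – s – p.
dw–s: (248 + 16)/2000 = 0.1320; s–p: (106 + 16)/2000 = 0.0610.
Expected DCO frequency = 0.1320 × 0.0610 ≈ 0.00805; observed = 16/2000 ≈ 0.00800.
Coefficient of coincidence = 0.00800/0.00805 ≈ 0.994.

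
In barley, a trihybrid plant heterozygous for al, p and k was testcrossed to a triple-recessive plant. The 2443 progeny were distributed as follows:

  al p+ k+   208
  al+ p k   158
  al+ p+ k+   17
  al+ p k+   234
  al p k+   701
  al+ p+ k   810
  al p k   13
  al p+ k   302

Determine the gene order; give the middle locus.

k

The two most frequent reciprocal classes, al p k+ and al+ p+ k, are the parental types, so the F1 was al p k+ / al+ p+ k.
The two rarest classes, al p k and al+ p+ k+, are the double crossovers. Comparing them with the parentals, only the k allele has switched, so k is the middle locus and the order is p – k – al.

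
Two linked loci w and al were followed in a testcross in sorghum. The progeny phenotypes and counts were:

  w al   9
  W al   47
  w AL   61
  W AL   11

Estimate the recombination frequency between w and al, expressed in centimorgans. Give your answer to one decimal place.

The two most frequent classes, W al (47) and w AL (61), are the parental types, so the F1 was W al / w AL.
The recombinant classes are W AL and w al: 11 + 9 = 20.
Recombination frequency = 20/128 = 0.1562 ≈ 15.6%, i.e. 15.6 centimorgans.

15.6 centimorgans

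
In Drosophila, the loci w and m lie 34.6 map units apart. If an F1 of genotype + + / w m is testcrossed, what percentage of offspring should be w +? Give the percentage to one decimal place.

17.3%

A map distance of 34.6 map units corresponds to a recombination frequency of 0.346.
The F1 is + + / w m, so w + is a recombinant gamete class with expected frequency r/2 = 0.346/2 = 0.1730.
That is 0.1730 = 17.3% of the progeny.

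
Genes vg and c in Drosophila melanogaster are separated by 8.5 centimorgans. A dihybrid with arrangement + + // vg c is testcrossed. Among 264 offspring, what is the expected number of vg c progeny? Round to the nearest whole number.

121

A map distance of 8.5 centimorgans corresponds to a recombination frequency of 0.085.
The F1 is + + / vg c, so vg c is a parental gamete class with expected frequency (1 − r)/2 = 0.915/2 = 0.4575.
Expected number = 0.4575 × 264 = 120.78 ≈ 121.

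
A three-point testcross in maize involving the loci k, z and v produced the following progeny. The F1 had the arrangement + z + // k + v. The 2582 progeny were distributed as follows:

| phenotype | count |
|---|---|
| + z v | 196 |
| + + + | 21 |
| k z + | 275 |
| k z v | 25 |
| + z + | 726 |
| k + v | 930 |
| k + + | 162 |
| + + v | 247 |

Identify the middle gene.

z

The two rarest classes, + + + and k z v, are the double crossovers. Comparing them with the parentals, only the z allele has switched, so z is the middle locus and the order is v – z – k.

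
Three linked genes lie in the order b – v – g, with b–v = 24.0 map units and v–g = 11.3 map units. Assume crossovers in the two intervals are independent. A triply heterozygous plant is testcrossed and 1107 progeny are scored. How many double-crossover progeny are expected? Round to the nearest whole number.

Map distances give recombination frequencies of 0.240 and 0.113 for the two intervals.
With no interference, expected double-crossover frequency = 0.240 × 0.113 = 0.02712.
Expected number = 0.02712 × 1107 = 30.02 ≈ 30.

30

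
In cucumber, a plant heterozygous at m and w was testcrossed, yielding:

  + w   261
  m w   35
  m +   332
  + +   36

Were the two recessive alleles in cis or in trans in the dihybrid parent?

The two most frequent classes are + w (261) and m + (332); these are the parental (non-recombinant) types.
So the F1 carried + w on one chromosome and m + on the other — the recessive alleles are on opposite chromosomes (trans / repulsion).

trans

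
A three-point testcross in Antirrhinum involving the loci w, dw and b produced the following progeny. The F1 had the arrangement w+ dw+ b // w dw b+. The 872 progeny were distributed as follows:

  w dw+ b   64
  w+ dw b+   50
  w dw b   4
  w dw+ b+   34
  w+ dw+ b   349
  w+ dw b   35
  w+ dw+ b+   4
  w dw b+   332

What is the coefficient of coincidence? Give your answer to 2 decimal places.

The two rarest classes, w+ dw+ b+ and w dw b, are the double crossovers. Comparing them with the parentals, only the b allele has switched, so b is the middle locus and the order is w – b – dw.
w–b: (114 + 8)/872 = 0.1399; b–dw: (69 + 8)/872 = 0.0883.
Expected DCO frequency = 0.1399 × 0.0883 ≈ 0.01235; observed = 8/872 ≈ 0.00917.
Coefficient of coincidence = 0.00917/0.01235 ≈ 0.74.

0.74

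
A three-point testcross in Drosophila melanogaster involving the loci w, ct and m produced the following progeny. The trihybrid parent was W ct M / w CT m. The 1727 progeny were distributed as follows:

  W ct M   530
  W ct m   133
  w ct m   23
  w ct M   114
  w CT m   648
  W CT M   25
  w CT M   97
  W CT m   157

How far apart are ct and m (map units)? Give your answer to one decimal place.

16.1 map units

The two rarest classes, W CT M and w ct m, are the double crossovers. Comparing them with the parentals, only the ct allele has switched, so ct is the middle locus and the order is m – ct – w.
Crossovers in the m–ct interval produce the single-crossover classes W ct m and w CT M (133 + 97 = 230) plus the double crossovers (48).
RF(m–ct) = (230 + 48) / 1727 = 278/1727 = 0.1610 → 16.1 map units.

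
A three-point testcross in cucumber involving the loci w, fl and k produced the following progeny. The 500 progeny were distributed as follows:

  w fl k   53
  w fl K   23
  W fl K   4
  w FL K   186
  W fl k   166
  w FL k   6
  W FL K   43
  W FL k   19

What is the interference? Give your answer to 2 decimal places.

The two most frequent reciprocal classes, w FL K and W fl k, are the parental types, so the F1 was w FL K / W fl k.
The two rarest classes, w FL k and W fl K, are the double crossovers. Comparing them with the parentals, only the k allele has switched, so k is the middle locus and the order is w – k – fl.
w–k: (96 + 10)/500 = 0.2120; k–fl: (42 + 10)/500 = 0.1040.
Expected DCO frequency = 0.2120 × 0.1040 ≈ 0.02205; observed = 10/500 ≈ 0.02000.
Coefficient of coincidence = 0.02000/0.02205 ≈ 0.91; interference = 1 − 0.91 = 0.09.

0.09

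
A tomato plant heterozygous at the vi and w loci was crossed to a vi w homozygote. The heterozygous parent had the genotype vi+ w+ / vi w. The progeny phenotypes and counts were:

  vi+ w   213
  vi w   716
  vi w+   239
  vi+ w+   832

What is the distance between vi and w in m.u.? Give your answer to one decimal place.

The recombinant classes are vi+ w and vi w+: 213 + 239 = 452.
Recombination frequency = 452/2000 = 0.2260 ≈ 22.6%, i.e. 22.6 m.u.

22.6 m.u.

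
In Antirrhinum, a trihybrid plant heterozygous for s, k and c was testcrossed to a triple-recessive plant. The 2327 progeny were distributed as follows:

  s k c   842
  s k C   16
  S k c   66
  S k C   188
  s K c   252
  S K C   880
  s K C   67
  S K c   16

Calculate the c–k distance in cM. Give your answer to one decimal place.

20.3 cM

The two most frequent reciprocal classes, s k c and S K C, are the parental types, so the F1 was s k c / S K C.
The two rarest classes, s k C and S K c, are the double crossovers. Comparing them with the parentals, only the c allele has switched, so c is the middle locus and the order is s – c – k.
Crossovers in the c–k interval produce the single-crossover classes s K c and S k C (252 + 188 = 440) plus the double crossovers (32).
RF(c–k) = (440 + 32) / 2327 = 472/2327 = 0.2028 → 20.3 cM.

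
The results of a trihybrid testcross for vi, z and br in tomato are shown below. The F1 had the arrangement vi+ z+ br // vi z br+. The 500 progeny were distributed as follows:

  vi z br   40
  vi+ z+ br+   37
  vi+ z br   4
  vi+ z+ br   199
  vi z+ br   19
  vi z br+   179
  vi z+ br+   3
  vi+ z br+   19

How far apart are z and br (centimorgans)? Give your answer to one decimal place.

The two rarest classes, vi+ z br and vi z+ br+, are the double crossovers. Comparing them with the parentals, only the z allele has switched, so z is the middle locus and the order is vi – z – br.
Crossovers in the z–br interval produce the single-crossover classes vi+ z+ br+ and vi z br (37 + 40 = 77) plus the double crossovers (7).
RF(z–br) = (77 + 7) / 500 = 84/500 = 0.1680 → 16.8 centimorgans.

16.8 centimorgans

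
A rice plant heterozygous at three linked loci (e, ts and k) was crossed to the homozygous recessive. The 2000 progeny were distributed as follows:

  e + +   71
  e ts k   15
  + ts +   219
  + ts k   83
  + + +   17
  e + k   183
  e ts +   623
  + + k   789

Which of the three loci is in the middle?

k

The two most frequent reciprocal classes, e ts + and + + k, are the parental types, so the F1 was e ts + / + + k.
The two rarest classes, e ts k and + + +, are the double crossovers. Comparing them with the parentals, only the k allele has switched, so k is the middle locus and the order is ts – k – e.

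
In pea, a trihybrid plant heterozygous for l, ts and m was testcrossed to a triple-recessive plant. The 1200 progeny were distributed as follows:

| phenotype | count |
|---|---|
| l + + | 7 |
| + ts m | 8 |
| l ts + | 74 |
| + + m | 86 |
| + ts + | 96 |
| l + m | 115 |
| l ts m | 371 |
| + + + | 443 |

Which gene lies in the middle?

The two most frequent reciprocal classes, + + + and l ts m, are the parental types, so the F1 was + + + / l ts m.
The two rarest classes, l + + and + ts m, are the double crossovers. Comparing them with the parentals, only the l allele has switched, so l is the middle locus and the order is m – l – ts.

l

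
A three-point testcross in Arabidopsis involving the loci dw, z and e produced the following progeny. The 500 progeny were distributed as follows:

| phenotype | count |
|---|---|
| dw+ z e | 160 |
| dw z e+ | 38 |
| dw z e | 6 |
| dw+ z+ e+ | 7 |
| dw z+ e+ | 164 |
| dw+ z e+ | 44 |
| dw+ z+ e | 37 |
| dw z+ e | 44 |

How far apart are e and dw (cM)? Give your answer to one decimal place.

The two most frequent reciprocal classes, dw+ z e and dw z+ e+, are the parental types, so the F1 was dw+ z e / dw z+ e+.
The two rarest classes, dw z e and dw+ z+ e+, are the double crossovers. Comparing them with the parentals, only the dw allele has switched, so dw is the middle locus and the order is z – dw – e.
Crossovers in the dw–e interval produce the single-crossover classes dw+ z e+ and dw z+ e (44 + 44 = 88) plus the double crossovers (13).
RF(dw–e) = (88 + 13) / 500 = 101/500 = 0.2020 → 20.2 cM.

20.2 cM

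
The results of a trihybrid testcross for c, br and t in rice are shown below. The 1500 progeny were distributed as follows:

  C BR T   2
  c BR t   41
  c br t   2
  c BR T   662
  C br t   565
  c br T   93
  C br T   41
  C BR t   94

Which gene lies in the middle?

c

The two most frequent reciprocal classes, c BR T and C br t, are the parental types, so the F1 was c BR T / C br t.
The two rarest classes, C BR T and c br t, are the double crossovers. Comparing them with the parentals, only the c allele has switched, so c is the middle locus and the order is t – c – br.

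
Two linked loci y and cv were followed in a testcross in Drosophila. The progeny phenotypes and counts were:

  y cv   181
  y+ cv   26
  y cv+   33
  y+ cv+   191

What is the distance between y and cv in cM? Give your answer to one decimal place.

The two most frequent classes, y+ cv+ (191) and y cv (181), are the parental types, so the F1 was y+ cv+ / y cv.
The recombinant classes are y+ cv and y cv+: 26 + 33 = 59.
Recombination frequency = 59/431 = 0.1369 ≈ 13.7%, i.e. 13.7 cM.

13.7 cM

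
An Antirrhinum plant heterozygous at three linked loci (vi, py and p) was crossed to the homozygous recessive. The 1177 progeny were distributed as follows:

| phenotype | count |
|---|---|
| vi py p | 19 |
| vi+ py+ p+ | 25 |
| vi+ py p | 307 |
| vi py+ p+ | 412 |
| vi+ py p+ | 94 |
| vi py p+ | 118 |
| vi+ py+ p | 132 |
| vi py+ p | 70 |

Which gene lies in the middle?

The two most frequent reciprocal classes, vi py+ p+ and vi+ py p, are the parental types, so the F1 was vi py+ p+ / vi+ py p.
The two rarest classes, vi+ py+ p+ and vi py p, are the double crossovers. Comparing them with the parentals, only the vi allele has switched, so vi is the middle locus and the order is p – vi – py.

vi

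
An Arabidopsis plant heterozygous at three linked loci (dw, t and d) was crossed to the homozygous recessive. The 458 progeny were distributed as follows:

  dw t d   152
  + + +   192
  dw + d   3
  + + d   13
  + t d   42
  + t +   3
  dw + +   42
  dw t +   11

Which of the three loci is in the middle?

t

The two most frequent reciprocal classes, + + + and dw t d, are the parental types, so the F1 was + + + / dw t d.
The two rarest classes, + t + and dw + d, are the double crossovers. Comparing them with the parentals, only the t allele has switched, so t is the middle locus and the order is d – t – dw.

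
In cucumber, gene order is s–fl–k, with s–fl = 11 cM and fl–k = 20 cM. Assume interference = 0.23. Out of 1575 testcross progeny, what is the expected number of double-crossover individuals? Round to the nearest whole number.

27

Map distances give recombination frequencies of 0.110 and 0.200 for the two intervals.
With interference 0.23 (so coincidence = 0.77), expected double-crossover frequency = 0.110 × 0.200 × 0.77 = 0.01694.
Expected number = 0.01694 × 1575 = 26.68 ≈ 27.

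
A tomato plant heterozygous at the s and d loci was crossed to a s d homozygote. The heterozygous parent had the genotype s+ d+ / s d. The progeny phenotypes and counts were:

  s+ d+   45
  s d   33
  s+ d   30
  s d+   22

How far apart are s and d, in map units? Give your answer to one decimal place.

The recombinant classes are s+ d and s d+: 30 + 22 = 52.
Recombination frequency = 52/130 = 0.4000 ≈ 40.0%, i.e. 40.0 map units.

40.0 map units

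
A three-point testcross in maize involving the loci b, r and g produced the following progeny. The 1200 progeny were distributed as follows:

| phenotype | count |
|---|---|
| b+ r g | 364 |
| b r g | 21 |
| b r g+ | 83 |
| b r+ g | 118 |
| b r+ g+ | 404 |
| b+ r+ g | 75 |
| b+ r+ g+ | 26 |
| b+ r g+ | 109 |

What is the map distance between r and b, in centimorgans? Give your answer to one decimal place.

The two most frequent reciprocal classes, b+ r g and b r+ g+, are the parental types, so the F1 was b+ r g / b r+ g+.
The two rarest classes, b r g and b+ r+ g+, are the double crossovers. Comparing them with the parentals, only the b allele has switched, so b is the middle locus and the order is r – b – g.
Crossovers in the r–b interval produce the single-crossover classes b+ r+ g and b r g+ (75 + 83 = 158) plus the double crossovers (47).
RF(r–b) = (158 + 47) / 1200 = 205/1200 = 0.1708 → 17.1 centimorgans.

17.1 centimorgans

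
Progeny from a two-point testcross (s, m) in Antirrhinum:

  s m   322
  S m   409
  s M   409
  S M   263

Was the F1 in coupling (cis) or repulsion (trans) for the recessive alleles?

trans

The two most frequent classes are S m (409) and s M (409); these are the parental (non-recombinant) types.
So the F1 carried S m on one chromosome and s M on the other — the recessive alleles are on opposite chromosomes (trans / repulsion).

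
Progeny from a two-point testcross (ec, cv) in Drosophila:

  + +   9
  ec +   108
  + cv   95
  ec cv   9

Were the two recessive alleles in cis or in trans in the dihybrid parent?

trans

The two most frequent classes are + cv (95) and ec + (108); these are the parental (non-recombinant) types.
So the F1 carried + cv on one chromosome and ec + on the other — the recessive alleles are on opposite chromosomes (trans / repulsion).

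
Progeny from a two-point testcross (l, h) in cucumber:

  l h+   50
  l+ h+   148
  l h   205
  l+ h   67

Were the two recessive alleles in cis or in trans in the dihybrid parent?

The two most frequent classes are l+ h+ (148) and l h (205); these are the parental (non-recombinant) types.
So the F1 carried l+ h+ on one chromosome and l h on the other — the recessive alleles are on the same chromosome (cis / coupling).

cis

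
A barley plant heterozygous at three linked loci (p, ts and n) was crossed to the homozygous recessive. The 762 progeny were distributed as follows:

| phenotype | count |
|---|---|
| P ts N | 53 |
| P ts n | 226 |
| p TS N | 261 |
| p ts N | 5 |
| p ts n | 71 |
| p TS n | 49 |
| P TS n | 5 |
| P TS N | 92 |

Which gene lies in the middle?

ts

The two most frequent reciprocal classes, P ts n and p TS N, are the parental types, so the F1 was P ts n / p TS N.
The two rarest classes, P TS n and p ts N, are the double crossovers. Comparing them with the parentals, only the ts allele has switched, so ts is the middle locus and the order is p – ts – n.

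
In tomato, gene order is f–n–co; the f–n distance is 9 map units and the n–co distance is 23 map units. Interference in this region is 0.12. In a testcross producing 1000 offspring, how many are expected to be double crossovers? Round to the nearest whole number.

Map distances give recombination frequencies of 0.090 and 0.230 for the two intervals.
With interference 0.12 (so coincidence = 0.88), expected double-crossover frequency = 0.090 × 0.230 × 0.88 = 0.01822.
Expected number = 0.01822 × 1000 = 18.22 ≈ 18.

18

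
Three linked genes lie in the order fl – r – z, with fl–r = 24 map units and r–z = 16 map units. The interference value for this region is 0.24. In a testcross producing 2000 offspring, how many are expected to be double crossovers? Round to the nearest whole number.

58

Map distances give recombination frequencies of 0.240 and 0.160 for the two intervals.
With interference 0.24 (so coincidence = 0.76), expected double-crossover frequency = 0.240 × 0.160 × 0.76 = 0.02918.
Expected number = 0.02918 × 2000 = 58.37 ≈ 58.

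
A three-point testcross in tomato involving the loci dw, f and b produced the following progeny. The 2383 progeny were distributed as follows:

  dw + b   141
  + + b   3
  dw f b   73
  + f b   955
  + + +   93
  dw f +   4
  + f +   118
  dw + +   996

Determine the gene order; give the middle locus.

The two most frequent reciprocal classes, + f b and dw + +, are the parental types, so the F1 was + f b / dw + +.
The two rarest classes, + + b and dw f +, are the double crossovers. Comparing them with the parentals, only the f allele has switched, so f is the middle locus and the order is b – f – dw.

f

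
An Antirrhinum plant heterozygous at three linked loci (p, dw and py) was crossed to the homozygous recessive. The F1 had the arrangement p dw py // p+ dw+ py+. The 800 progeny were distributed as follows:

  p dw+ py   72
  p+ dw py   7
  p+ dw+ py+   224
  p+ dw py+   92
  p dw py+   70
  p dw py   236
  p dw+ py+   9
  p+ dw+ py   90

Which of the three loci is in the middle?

p

The two rarest classes, p+ dw py and p dw+ py+, are the double crossovers. Comparing them with the parentals, only the p allele has switched, so p is the middle locus and the order is dw – p – py.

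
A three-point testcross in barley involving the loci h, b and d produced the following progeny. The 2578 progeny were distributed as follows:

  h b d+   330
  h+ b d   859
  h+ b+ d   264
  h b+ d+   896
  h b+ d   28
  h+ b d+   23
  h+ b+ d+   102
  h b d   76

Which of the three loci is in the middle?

The two most frequent reciprocal classes, h b+ d+ and h+ b d, are the parental types, so the F1 was h b+ d+ / h+ b d.
The two rarest classes, h b+ d and h+ b d+, are the double crossovers. Comparing them with the parentals, only the d allele has switched, so d is the middle locus and the order is h – d – b.

d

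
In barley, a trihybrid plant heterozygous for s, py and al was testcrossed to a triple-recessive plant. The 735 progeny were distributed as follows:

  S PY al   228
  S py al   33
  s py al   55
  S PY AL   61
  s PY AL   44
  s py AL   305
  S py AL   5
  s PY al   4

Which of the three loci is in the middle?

The two most frequent reciprocal classes, S PY al and s py AL, are the parental types, so the F1 was S PY al / s py AL.
The two rarest classes, s PY al and S py AL, are the double crossovers. Comparing them with the parentals, only the s allele has switched, so s is the middle locus and the order is py – s – al.

s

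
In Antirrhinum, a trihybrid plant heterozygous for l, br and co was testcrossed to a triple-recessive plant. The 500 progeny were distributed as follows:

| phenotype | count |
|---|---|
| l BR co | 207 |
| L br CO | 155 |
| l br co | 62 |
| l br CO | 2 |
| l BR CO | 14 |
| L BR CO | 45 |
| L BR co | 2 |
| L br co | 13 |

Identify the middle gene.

The two most frequent reciprocal classes, l BR co and L br CO, are the parental types, so the F1 was l BR co / L br CO.
The two rarest classes, L BR co and l br CO, are the double crossovers. Comparing them with the parentals, only the l allele has switched, so l is the middle locus and the order is co – l – br.

l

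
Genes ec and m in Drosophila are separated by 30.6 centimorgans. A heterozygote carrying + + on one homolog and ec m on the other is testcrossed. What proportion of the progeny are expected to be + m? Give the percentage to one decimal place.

A map distance of 30.6 centimorgans corresponds to a recombination frequency of 0.306.
The F1 is + + / ec m, so + m is a recombinant gamete class with expected frequency r/2 = 0.306/2 = 0.1530.
That is 0.1530 = 15.3% of the progeny.

15.3%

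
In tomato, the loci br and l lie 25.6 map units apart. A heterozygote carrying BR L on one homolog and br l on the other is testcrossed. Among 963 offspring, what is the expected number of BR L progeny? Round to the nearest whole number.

358

A map distance of 25.6 map units corresponds to a recombination frequency of 0.256.
The F1 is BR L / br l, so BR L is a parental gamete class with expected frequency (1 − r)/2 = 0.744/2 = 0.3720.
Expected number = 0.3720 × 963 = 358.24 ≈ 358.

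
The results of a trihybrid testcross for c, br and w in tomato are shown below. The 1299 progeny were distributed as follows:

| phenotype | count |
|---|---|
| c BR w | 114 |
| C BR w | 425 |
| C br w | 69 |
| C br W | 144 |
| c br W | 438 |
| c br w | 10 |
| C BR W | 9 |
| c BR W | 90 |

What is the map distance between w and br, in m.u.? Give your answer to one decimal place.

The two most frequent reciprocal classes, C BR w and c br W, are the parental types, so the F1 was C BR w / c br W.
The two rarest classes, C BR W and c br w, are the double crossovers. Comparing them with the parentals, only the w allele has switched, so w is the middle locus and the order is br – w – c.
Crossovers in the br–w interval produce the single-crossover classes C br w and c BR W (69 + 90 = 159) plus the double crossovers (19).
RF(br–w) = (159 + 19) / 1299 = 178/1299 = 0.1370 → 13.7 m.u.

13.7 m.u.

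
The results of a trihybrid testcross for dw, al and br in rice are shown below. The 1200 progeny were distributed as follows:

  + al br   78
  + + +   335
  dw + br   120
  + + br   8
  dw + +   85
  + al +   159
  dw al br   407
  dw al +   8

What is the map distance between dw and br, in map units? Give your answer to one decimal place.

The two most frequent reciprocal classes, dw al br and + + +, are the parental types, so the F1 was dw al br / + + +.
The two rarest classes, dw al + and + + br, are the double crossovers. Comparing them with the parentals, only the br allele has switched, so br is the middle locus and the order is dw – br – al.
Crossovers in the dw–br interval produce the single-crossover classes + al br and dw + + (78 + 85 = 163) plus the double crossovers (16).
RF(dw–br) = (163 + 16) / 1200 = 179/1200 = 0.1492 → 14.9 map units.

14.9 map units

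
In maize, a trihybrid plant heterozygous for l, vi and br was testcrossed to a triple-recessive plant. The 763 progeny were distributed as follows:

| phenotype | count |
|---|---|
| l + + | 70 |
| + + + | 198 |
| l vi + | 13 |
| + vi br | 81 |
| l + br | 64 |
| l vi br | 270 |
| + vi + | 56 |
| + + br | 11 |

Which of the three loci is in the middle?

The two most frequent reciprocal classes, + + + and l vi br, are the parental types, so the F1 was + + + / l vi br.
The two rarest classes, + + br and l vi +, are the double crossovers. Comparing them with the parentals, only the br allele has switched, so br is the middle locus and the order is vi – br – l.

br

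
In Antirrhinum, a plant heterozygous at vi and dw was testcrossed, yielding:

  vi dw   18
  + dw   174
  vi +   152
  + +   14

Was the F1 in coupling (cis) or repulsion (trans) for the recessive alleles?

The two most frequent classes are + dw (174) and vi + (152); these are the parental (non-recombinant) types.
So the F1 carried + dw on one chromosome and vi + on the other — the recessive alleles are on opposite chromosomes (trans / repulsion).

trans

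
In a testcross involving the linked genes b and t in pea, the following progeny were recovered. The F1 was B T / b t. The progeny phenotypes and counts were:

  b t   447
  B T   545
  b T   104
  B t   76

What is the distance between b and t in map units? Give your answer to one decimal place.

15.4 map units

The recombinant classes are B t and b T: 76 + 104 = 180.
Recombination frequency = 180/1172 = 0.1536 ≈ 15.4%, i.e. 15.4 map units.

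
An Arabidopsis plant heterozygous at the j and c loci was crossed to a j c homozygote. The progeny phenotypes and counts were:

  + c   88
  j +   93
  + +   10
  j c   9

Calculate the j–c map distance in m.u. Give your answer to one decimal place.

The two most frequent classes, + c (88) and j + (93), are the parental types, so the F1 was + c / j +.
The recombinant classes are + + and j c: 10 + 9 = 19.
Recombination frequency = 19/200 = 0.0950 ≈ 9.5%, i.e. 9.5 m.u.

9.5 m.u.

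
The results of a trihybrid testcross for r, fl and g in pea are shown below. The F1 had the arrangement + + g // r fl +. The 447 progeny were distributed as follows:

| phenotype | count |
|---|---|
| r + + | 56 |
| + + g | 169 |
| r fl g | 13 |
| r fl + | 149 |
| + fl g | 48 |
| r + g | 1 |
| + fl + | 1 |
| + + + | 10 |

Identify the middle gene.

r

The two rarest classes, r + g and + fl +, are the double crossovers. Comparing them with the parentals, only the r allele has switched, so r is the middle locus and the order is g – r – fl.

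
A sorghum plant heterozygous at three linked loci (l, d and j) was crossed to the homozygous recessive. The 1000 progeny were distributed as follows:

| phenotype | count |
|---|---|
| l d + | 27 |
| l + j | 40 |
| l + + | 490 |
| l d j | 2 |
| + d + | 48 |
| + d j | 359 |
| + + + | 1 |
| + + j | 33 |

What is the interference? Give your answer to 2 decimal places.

The two most frequent reciprocal classes, + d j and l + +, are the parental types, so the F1 was + d j / l + +.
The two rarest classes, l d j and + + +, are the double crossovers. Comparing them with the parentals, only the l allele has switched, so l is the middle locus and the order is j – l – d.
j–l: (88 + 3)/1000 = 0.0910; l–d: (60 + 3)/1000 = 0.0630.
Expected DCO frequency = 0.0910 × 0.0630 ≈ 0.00573; observed = 3/1000 ≈ 0.00300.
Coefficient of coincidence = 0.00300/0.00573 ≈ 0.52; interference = 1 − 0.52 = 0.48.

0.48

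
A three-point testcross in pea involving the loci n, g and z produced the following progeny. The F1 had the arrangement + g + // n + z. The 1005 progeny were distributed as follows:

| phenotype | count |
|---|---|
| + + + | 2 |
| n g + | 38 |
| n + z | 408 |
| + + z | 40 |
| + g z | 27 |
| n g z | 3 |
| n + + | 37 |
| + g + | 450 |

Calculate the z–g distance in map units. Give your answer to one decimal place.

The two rarest classes, + + + and n g z, are the double crossovers. Comparing them with the parentals, only the g allele has switched, so g is the middle locus and the order is z – g – n.
Crossovers in the z–g interval produce the single-crossover classes + g z and n + + (27 + 37 = 64) plus the double crossovers (5).
RF(z–g) = (64 + 5) / 1005 = 69/1005 = 0.0687 → 6.9 map units.

6.9 map units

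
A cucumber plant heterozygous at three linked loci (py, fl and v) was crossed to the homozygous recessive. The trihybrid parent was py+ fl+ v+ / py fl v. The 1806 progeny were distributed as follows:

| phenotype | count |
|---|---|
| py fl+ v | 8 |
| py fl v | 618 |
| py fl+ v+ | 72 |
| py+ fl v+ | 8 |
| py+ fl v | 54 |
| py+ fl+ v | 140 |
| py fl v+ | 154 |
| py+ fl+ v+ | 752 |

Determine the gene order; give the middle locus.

The two rarest classes, py+ fl v+ and py fl+ v, are the double crossovers. Comparing them with the parentals, only the fl allele has switched, so fl is the middle locus and the order is v – fl – py.

fl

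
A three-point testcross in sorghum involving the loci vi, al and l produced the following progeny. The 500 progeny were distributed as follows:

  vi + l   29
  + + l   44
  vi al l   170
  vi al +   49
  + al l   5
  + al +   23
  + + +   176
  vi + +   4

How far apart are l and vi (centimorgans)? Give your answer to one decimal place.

20.4 centimorgans

The two most frequent reciprocal classes, + + + and vi al l, are the parental types, so the F1 was + + + / vi al l.
The two rarest classes, vi + + and + al l, are the double crossovers. Comparing them with the parentals, only the vi allele has switched, so vi is the middle locus and the order is al – vi – l.
Crossovers in the vi–l interval produce the single-crossover classes + + l and vi al + (44 + 49 = 93) plus the double crossovers (9).
RF(vi–l) = (93 + 9) / 500 = 102/500 = 0.2040 → 20.4 centimorgans.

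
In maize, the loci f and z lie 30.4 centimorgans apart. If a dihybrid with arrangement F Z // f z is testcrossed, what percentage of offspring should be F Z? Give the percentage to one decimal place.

34.8%

A map distance of 30.4 centimorgans corresponds to a recombination frequency of 0.304.
The F1 is F Z / f z, so F Z is a parental gamete class with expected frequency (1 − r)/2 = 0.696/2 = 0.3480.
That is 0.3480 = 34.8% of the progeny.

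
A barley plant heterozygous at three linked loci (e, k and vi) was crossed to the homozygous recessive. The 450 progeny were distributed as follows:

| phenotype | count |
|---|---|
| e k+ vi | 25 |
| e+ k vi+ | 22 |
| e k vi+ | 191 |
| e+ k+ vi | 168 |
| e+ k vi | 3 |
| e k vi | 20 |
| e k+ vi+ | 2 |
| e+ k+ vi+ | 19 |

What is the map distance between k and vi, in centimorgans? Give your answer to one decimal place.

9.8 centimorgans

The two most frequent reciprocal classes, e+ k+ vi and e k vi+, are the parental types, so the F1 was e+ k+ vi / e k vi+.
The two rarest classes, e+ k vi and e k+ vi+, are the double crossovers. Comparing them with the parentals, only the k allele has switched, so k is the middle locus and the order is e – k – vi.
Crossovers in the k–vi interval produce the single-crossover classes e+ k+ vi+ and e k vi (19 + 20 = 39) plus the double crossovers (5).
RF(k–vi) = (39 + 5) / 450 = 44/450 = 0.0978 → 9.8 centimorgans.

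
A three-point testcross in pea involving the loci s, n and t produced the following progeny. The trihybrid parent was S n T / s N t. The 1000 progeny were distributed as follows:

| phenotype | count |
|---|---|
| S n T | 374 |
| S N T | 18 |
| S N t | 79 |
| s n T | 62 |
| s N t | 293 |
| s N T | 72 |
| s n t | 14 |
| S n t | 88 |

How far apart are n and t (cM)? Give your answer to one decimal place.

19.2 cM

The two rarest classes, S N T and s n t, are the double crossovers. Comparing them with the parentals, only the n allele has switched, so n is the middle locus and the order is t – n – s.
Crossovers in the t–n interval produce the single-crossover classes S n t and s N T (88 + 72 = 160) plus the double crossovers (32).
RF(t–n) = (160 + 32) / 1000 = 192/1000 = 0.1920 → 19.2 cM.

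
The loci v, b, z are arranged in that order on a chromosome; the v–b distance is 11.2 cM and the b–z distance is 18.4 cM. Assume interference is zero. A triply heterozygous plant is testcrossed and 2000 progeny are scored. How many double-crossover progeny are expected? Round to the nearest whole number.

41

Map distances give recombination frequencies of 0.112 and 0.184 for the two intervals.
With no interference, expected double-crossover frequency = 0.112 × 0.184 = 0.02061.
Expected number = 0.02061 × 2000 = 41.22 ≈ 41.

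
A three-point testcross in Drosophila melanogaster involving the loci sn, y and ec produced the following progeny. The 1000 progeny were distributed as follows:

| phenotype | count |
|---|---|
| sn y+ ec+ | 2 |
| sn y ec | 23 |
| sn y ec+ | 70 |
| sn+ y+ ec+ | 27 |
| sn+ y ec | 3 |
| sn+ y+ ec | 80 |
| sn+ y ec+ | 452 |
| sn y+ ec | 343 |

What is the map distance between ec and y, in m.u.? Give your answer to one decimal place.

The two most frequent reciprocal classes, sn y+ ec and sn+ y ec+, are the parental types, so the F1 was sn y+ ec / sn+ y ec+.
The two rarest classes, sn y+ ec+ and sn+ y ec, are the double crossovers. Comparing them with the parentals, only the ec allele has switched, so ec is the middle locus and the order is sn – ec – y.
Crossovers in the ec–y interval produce the single-crossover classes sn y ec and sn+ y+ ec+ (23 + 27 = 50) plus the double crossovers (5).
RF(ec–y) = (50 + 5) / 1000 = 55/1000 = 0.0550 → 5.5 m.u.

5.5 m.u.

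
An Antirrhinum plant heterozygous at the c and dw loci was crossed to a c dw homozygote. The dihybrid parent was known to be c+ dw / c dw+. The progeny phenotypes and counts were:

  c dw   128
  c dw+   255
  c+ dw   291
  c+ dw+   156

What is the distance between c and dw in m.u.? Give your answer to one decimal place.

34.2 m.u.

The recombinant classes are c+ dw+ and c dw: 156 + 128 = 284.
Recombination frequency = 284/830 = 0.3422 ≈ 34.2%, i.e. 34.2 m.u.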